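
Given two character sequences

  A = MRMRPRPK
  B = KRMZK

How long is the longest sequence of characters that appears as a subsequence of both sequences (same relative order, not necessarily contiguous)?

Taking R (A #2, B #2) → M (A #3, B #3) → K (A #8, B #5) gives a common subsequence of length 3. dp[8][5] = 3 confirms this is the maximum.

3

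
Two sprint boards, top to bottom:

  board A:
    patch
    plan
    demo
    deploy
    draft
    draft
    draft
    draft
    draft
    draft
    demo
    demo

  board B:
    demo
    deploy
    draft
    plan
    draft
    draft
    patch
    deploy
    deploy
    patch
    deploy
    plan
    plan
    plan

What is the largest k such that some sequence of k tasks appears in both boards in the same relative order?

5

Pick demo [3,1]; then deploy [4,2]; then draft [5,3]; then draft [6,5]; then draft [7,6]; all 5 tasks appear in both, in order. Since dp[12][14] = 5, nothing longer is possible.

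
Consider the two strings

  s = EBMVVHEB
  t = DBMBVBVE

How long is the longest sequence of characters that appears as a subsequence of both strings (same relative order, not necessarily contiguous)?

Pick B (s #2, t #2), then M (s #3, t #3), then V (s #4, t #5), then V (s #5, t #7), then E (s #7, t #8); all 5 characters appear in both, in order. dp[8][8] = 5 confirms this is the maximum.

5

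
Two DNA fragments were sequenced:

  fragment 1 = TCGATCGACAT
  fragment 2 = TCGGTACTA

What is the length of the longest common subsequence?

7

One common subsequence of length 7: T (fragment 1 #1, fragment 2 #1), then C (fragment 1 #2, fragment 2 #2), then G (fragment 1 #3, fragment 2 #4), then T (fragment 1 #5, fragment 2 #5), then A (fragment 1 #8, fragment 2 #6), then C (fragment 1 #9, fragment 2 #7), then A (fragment 1 #10, fragment 2 #9). Since dp[11][9] = 7, nothing longer is possible.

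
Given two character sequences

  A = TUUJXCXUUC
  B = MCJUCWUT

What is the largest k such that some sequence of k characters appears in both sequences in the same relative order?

3

Taking U at A[3]=B[4] → C at A[6]=B[5] → U at A[8]=B[7] gives a common subsequence of length 3. dp[10][8] = 3 confirms this is the maximum.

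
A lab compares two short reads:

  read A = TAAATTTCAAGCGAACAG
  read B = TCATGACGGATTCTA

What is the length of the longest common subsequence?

9

Match T (read A #1, read B #1), then A (read A #2, read B #3), then A (read A #4, read B #6), then C (read A #8, read B #7), then G (read A #11, read B #8), then G (read A #13, read B #9), then A (read A #14, read B #10), then C (read A #16, read B #13), then A (read A #17, read B #15) — 9 bases in the same relative order in both. Since dp[18][15] = 9, nothing longer is possible.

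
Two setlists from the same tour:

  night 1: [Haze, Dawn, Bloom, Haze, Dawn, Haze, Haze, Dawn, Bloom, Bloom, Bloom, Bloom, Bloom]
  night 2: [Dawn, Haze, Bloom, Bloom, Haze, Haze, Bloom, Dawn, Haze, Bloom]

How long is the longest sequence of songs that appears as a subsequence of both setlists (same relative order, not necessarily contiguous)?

One common subsequence of length 6: Haze (night 1 #1, night 2 #2); then Bloom (night 1 #3, night 2 #4); then Haze (night 1 #4, night 2 #6); then Dawn (night 1 #5, night 2 #8); then Haze (night 1 #7, night 2 #9); then Bloom (night 1 #13, night 2 #10). The LCS DP gives dp[13][10] = 6, so this is optimal.

6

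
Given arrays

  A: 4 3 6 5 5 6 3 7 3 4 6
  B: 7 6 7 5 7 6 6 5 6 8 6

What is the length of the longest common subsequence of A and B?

5

Let dp[i][j] be the LCS length of the first i values of A and the first j values of B. dp[i][j] = dp[i-1][j-1]+1 when the i-th and j-th values match, else max(dp[i-1][j], dp[i][j-1]).
    ·  7  6  7  5  7  6  6  5  6  8  6
 ·  0  0  0  0  0  0  0  0  0  0  0  0
 4  0  0  0  0  0  0  0  0  0  0  0  0
 3  0  0  0  0  0  0  0  0  0  0  0  0
 6  0  0  1  1  1  1  1  1  1  1  1  1
 5  0  0  1  1  2  2  2  2  2  2  2  2
 5  0  0  1  1  2  2  2  2  3  3  3  3
 6  0  0  1  1  2  2  3  3  3  4  4  4
 3  0  0  1  1  2  2  3  3  3  4  4  4
 7  0  1  1  2  2  3  3  3  3  4  4  4
 3  0  1  1  2  2  3  3  3  3  4  4  4
 4  0  1  1  2  2  3  3  3  3  4  4  4
 6  0  1  2  2  2  3  4  4  4  4  4  5
dp[11][11] = 5. One LCS (by backtracking along matches): 6, 5, 5, 6, 6.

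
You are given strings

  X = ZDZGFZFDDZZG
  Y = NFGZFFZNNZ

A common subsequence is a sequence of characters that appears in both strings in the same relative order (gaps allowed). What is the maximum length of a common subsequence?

5

Let dp[i][j] be the LCS length of the first i characters of X and the first j characters of Y. dp[i][j] = dp[i-1][j-1]+1 when the i-th and j-th characters match, else max(dp[i-1][j], dp[i][j-1]).
    ·  N  F  G  Z  F  F  Z  N  N  Z
 ·  0  0  0  0  0  0  0  0  0  0  0
 Z  0  0  0  0  1  1  1  1  1  1  1
 D  0  0  0  0  1  1  1  1  1  1  1
 Z  0  0  0  0  1  1  1  2  2  2  2
 G  0  0  0  1  1  1  1  2  2  2  2
 F  0  0  1  1  1  2  2  2  2  2  2
 Z  0  0  1  1  2  2  2  3  3  3  3
 F  0  0  1  1  2  3  3  3  3  3  3
 D  0  0  1  1  2  3  3  3  3  3  3
 D  0  0  1  1  2  3  3  3  3  3  3
 Z  0  0  1  1  2  3  3  4  4  4  4
 Z  0  0  1  1  2  3  3  4  4  4  5
 G  0  0  1  2  2  3  3  4  4  4  5
dp[12][10] = 5. One LCS (by backtracking along matches): ZFFZZ.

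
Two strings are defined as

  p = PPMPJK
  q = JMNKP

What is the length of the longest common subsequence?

One common subsequence of length 2: M (p #3, q #2), P (p #4, q #5). dp[6][5] = 2 confirms this is the maximum.

2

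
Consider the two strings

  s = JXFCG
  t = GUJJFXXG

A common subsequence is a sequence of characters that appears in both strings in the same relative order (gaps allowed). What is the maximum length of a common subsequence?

3

Let dp[i][j] be the LCS length of the first i characters of s and the first j characters of t. dp[i][j] = dp[i-1][j-1]+1 when the i-th and j-th characters match, else max(dp[i-1][j], dp[i][j-1]).
    ·  G  U  J  J  F  X  X  G
 ·  0  0  0  0  0  0  0  0  0
 J  0  0  0  1  1  1  1  1  1
 X  0  0  0  1  1  1  2  2  2
 F  0  0  0  1  1  2  2  2  2
 C  0  0  0  1  1  2  2  2  2
 G  0  1  1  1  1  2  2  2  3
dp[5][8] = 3. One LCS (by backtracking along matches): JXG.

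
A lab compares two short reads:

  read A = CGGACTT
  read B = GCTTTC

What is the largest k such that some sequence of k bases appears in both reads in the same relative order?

4

Taking G [3,1]; then C [5,2]; then T [6,4]; then T [7,5] gives a common subsequence of length 4. The LCS DP gives dp[7][6] = 4, so this is optimal.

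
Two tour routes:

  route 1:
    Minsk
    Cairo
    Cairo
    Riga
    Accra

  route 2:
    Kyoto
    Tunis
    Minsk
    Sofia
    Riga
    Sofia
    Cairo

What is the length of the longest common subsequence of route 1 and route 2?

One common subsequence of length 2: Minsk (route 1 #1, route 2 #3), then Cairo (route 1 #3, route 2 #7). Since dp[5][7] = 2, nothing longer is possible.

2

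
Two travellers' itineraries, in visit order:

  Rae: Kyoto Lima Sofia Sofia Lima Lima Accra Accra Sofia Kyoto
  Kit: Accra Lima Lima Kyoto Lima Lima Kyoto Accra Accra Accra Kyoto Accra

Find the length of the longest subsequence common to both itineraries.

Taking Kyoto (Rae #1, Kit #4); then Lima (Rae #2, Kit #5); then Lima (Rae #5, Kit #6); then Accra (Rae #7, Kit #9); then Accra (Rae #8, Kit #10); then Kyoto (Rae #10, Kit #11) gives a common subsequence of length 6. Since dp[10][12] = 6, nothing longer is possible.

6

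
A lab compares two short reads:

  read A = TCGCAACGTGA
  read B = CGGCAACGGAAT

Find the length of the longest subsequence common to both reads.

9

Match C [2,1]; then G [3,3]; then C [4,4]; then A [5,5]; then A [6,6]; then C [7,7]; then G [8,8]; then G [10,9]; then A [11,11] — 9 bases in the same relative order in both. Since dp[11][12] = 9, nothing longer is possible.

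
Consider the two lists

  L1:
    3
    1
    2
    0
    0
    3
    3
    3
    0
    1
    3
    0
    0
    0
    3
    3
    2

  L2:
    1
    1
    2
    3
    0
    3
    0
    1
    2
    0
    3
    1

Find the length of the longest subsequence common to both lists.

8

Pick 1 (L1 #2, L2 #2), 2 (L1 #3, L2 #3), 0 (L1 #5, L2 #5), 3 (L1 #8, L2 #6), 0 (L1 #9, L2 #7), 1 (L1 #10, L2 #8), 0 (L1 #14, L2 #10), 3 (L1 #15, L2 #11); all 8 values appear in both, in order. Since dp[17][12] = 8, nothing longer is possible.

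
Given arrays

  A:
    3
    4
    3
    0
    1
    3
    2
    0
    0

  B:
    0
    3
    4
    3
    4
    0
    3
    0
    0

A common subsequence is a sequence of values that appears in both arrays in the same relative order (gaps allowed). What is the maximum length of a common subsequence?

Taking 3 at A[1]=B[2], then 4 at A[2]=B[3], then 3 at A[3]=B[4], then 0 at A[4]=B[6], then 3 at A[6]=B[7], then 0 at A[8]=B[8], then 0 at A[9]=B[9] gives a common subsequence of length 7. Since dp[9][9] = 7, nothing longer is possible.

7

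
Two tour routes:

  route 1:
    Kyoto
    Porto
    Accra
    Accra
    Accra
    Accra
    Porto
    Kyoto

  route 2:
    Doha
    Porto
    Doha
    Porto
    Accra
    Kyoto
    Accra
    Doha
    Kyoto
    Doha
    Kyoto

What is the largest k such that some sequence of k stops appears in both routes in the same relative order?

4

Taking Porto (route 1 #2, route 2 #4) → Accra (route 1 #3, route 2 #5) → Accra (route 1 #4, route 2 #7) → Kyoto (route 1 #8, route 2 #11) gives a common subsequence of length 4, and the DP table's final entry dp[8][11] is also 4, so no common subsequence is longer.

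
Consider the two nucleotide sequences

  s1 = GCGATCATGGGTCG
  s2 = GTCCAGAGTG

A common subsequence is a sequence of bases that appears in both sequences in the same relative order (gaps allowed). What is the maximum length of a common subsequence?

Let dp[i][j] be the LCS length of the first i bases of s1 and the first j bases of s2. dp[i][j] = dp[i-1][j-1]+1 when the i-th and j-th bases match, else max(dp[i-1][j], dp[i][j-1]).
    ·  G  T  C  C  A  G  A  G  T  G
 ·  0  0  0  0  0  0  0  0  0  0  0
 G  0  1  1  1  1  1  1  1  1  1  1
 C  0  1  1  2  2  2  2  2  2  2  2
 G  0  1  1  2  2  2  3  3  3  3  3
 A  0  1  1  2  2  3  3  4  4  4  4
 T  0  1  2  2  2  3  3  4  4  5  5
 C  0  1  2  3  3  3  3  4  4  5  5
 A  0  1  2  3  3  4  4  4  4  5  5
 T  0  1  2  3  3  4  4  4  4  5  5
 G  0  1  2  3  3  4  5  5  5  5  6
 G  0  1  2  3  3  4  5  5  6  6  6
 G  0  1  2  3  3  4  5  5  6  6  7
 T  0  1  2  3  3  4  5  5  6  7  7
 C  0  1  2  3  4  4  5  5  6  7  7
 G  0  1  2  3  4  4  5  5  6  7  8
dp[14][10] = 8. One LCS (by backtracking along matches): GCCAGGTG.

8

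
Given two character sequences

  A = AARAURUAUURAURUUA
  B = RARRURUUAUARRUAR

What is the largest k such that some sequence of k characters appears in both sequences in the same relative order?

Taking A [1,2]; then R [3,4]; then U [5,5]; then R [6,6]; then U [7,8]; then A [8,9]; then U [9,10]; then R [11,12]; then R [14,13]; then U [16,14]; then A [17,15] gives a common subsequence of length 11. The LCS DP gives dp[17][16] = 11, so this is optimal.

11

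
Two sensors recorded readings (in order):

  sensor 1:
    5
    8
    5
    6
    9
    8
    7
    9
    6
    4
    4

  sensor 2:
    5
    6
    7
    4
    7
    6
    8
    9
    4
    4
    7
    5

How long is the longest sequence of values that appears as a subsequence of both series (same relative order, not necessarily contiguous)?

6

Let dp[i][j] be the LCS length of the first i values of sensor 1 and the first j values of sensor 2. dp[i][j] = dp[i-1][j-1]+1 when the i-th and j-th values match, else max(dp[i-1][j], dp[i][j-1]).
    ·  5  6  7  4  7  6  8  9  4  4  7  5
 ·  0  0  0  0  0  0  0  0  0  0  0  0  0
 5  0  1  1  1  1  1  1  1  1  1  1  1  1
 8  0  1  1  1  1  1  1  2  2  2  2  2  2
 5  0  1  1  1  1  1  1  2  2  2  2  2  3
 6  0  1  2  2  2  2  2  2  2  2  2  2  3
 9  0  1  2  2  2  2  2  2  3  3  3  3  3
 8  0  1  2  2  2  2  2  3  3  3  3  3  3
 7  0  1  2  3  3  3  3  3  3  3  3  4  4
 9  0  1  2  3  3  3  3  3  4  4  4  4  4
 6  0  1  2  3  3  3  4  4  4  4  4  4  4
 4  0  1  2  3  4  4  4  4  4  5  5  5  5
 4  0  1  2  3  4  4  4  4  4  5  6  6  6
dp[11][12] = 6. One LCS (by backtracking along matches): 5, 6, 8, 9, 4, 4.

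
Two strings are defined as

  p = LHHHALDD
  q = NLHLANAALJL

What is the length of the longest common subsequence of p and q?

Taking L (p #1, q #2) → H (p #2, q #3) → A (p #5, q #8) → L (p #6, q #11) gives a common subsequence of length 4. The LCS DP gives dp[8][11] = 4, so this is optimal.

4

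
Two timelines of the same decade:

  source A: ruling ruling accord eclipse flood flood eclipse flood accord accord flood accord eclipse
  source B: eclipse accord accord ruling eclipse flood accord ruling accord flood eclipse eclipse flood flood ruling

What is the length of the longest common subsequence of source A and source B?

Match ruling at source A[1]=source B[4], then ruling at source A[2]=source B[8], then accord at source A[3]=source B[9], then eclipse at source A[4]=source B[11], then eclipse at source A[7]=source B[12], then flood at source A[8]=source B[13], then flood at source A[11]=source B[14] — 7 events in the same relative order in both, and the DP table's final entry dp[13][15] is also 7, so no common subsequence is longer.

7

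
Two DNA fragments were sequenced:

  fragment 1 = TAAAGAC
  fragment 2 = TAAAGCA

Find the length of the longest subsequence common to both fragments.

One common subsequence of length 6: T (fragment 1 #1, fragment 2 #1), A (fragment 1 #2, fragment 2 #2), A (fragment 1 #3, fragment 2 #3), A (fragment 1 #4, fragment 2 #4), G (fragment 1 #5, fragment 2 #5), A (fragment 1 #6, fragment 2 #7), and the DP table's final entry dp[7][7] is also 6, so no common subsequence is longer.

6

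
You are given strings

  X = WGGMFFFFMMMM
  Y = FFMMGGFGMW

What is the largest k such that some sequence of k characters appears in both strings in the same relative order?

Taking F (X #7, Y #1), F (X #8, Y #2), M (X #9, Y #3), M (X #10, Y #4), M (X #11, Y #9) gives a common subsequence of length 5, and the DP table's final entry dp[12][10] is also 5, so no common subsequence is longer.

5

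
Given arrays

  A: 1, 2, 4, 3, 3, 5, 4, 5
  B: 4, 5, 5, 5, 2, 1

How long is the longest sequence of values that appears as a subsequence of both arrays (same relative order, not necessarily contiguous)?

Let dp[i][j] be the LCS length of the first i values of A and the first j values of B. dp[i][j] = dp[i-1][j-1]+1 when the i-th and j-th values match, else max(dp[i-1][j], dp[i][j-1]).
    ·  4  5  5  5  2  1
 ·  0  0  0  0  0  0  0
 1  0  0  0  0  0  0  1
 2  0  0  0  0  0  1  1
 4  0  1  1  1  1  1  1
 3  0  1  1  1  1  1  1
 3  0  1  1  1  1  1  1
 5  0  1  2  2  2  2  2
 4  0  1  2  2  2  2  2
 5  0  1  2  3  3  3  3
dp[8][6] = 3. One LCS (by backtracking along matches): 4, 5, 5.

3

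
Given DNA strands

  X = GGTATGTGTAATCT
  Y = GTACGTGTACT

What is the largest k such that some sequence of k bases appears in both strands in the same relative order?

Pick G [2,1], then T [3,2], then A [4,3], then G [6,5], then T [7,6], then G [8,7], then T [9,8], then A [11,9], then C [13,10], then T [14,11]; all 10 bases appear in both, in order, and the DP table's final entry dp[14][11] is also 10, so no common subsequence is longer.

10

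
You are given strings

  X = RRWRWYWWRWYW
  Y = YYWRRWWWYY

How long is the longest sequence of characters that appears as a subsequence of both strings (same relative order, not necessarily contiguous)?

Match R (X #1, Y #4); then R (X #2, Y #5); then W (X #3, Y #7); then W (X #5, Y #8); then Y (X #6, Y #9); then Y (X #11, Y #10) — 6 characters in the same relative order in both. dp[12][10] = 6 confirms this is the maximum.

6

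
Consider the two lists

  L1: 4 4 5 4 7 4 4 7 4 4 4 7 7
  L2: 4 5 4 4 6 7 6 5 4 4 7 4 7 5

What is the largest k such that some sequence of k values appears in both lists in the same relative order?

9

Pick 4 at L1[1]=L2[1] → 4 at L1[2]=L2[3] → 4 at L1[4]=L2[4] → 7 at L1[5]=L2[6] → 4 at L1[6]=L2[9] → 4 at L1[7]=L2[10] → 7 at L1[8]=L2[11] → 4 at L1[11]=L2[12] → 7 at L1[12]=L2[13]; all 9 values appear in both, in order. Since dp[13][14] = 9, nothing longer is possible.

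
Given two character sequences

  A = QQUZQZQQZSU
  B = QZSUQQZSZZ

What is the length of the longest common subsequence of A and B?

6

Let dp[i][j] be the LCS length of the first i characters of A and the first j characters of B. dp[i][j] = dp[i-1][j-1]+1 when the i-th and j-th characters match, else max(dp[i-1][j], dp[i][j-1]).
    ·  Q  Z  S  U  Q  Q  Z  S  Z  Z
 ·  0  0  0  0  0  0  0  0  0  0  0
 Q  0  1  1  1  1  1  1  1  1  1  1
 Q  0  1  1  1  1  2  2  2  2  2  2
 U  0  1  1  1  2  2  2  2  2  2  2
 Z  0  1  2  2  2  2  2  3  3  3  3
 Q  0  1  2  2  2  3  3  3  3  3  3
 Z  0  1  2  2  2  3  3  4  4  4  4
 Q  0  1  2  2  2  3  4  4  4  4  4
 Q  0  1  2  2  2  3  4  4  4  4  4
 Z  0  1  2  2  2  3  4  5  5  5  5
 S  0  1  2  3  3  3  4  5  6  6  6
 U  0  1  2  3  4  4  4  5  6  6  6
dp[11][10] = 6. One LCS (by backtracking along matches): QUQQZS.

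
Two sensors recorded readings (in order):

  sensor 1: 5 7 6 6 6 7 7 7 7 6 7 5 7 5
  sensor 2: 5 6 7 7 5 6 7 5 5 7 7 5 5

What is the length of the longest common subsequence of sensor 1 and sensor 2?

Match 5 at sensor 1[1]=sensor 2[1] → 6 at sensor 1[5]=sensor 2[2] → 7 at sensor 1[6]=sensor 2[3] → 7 at sensor 1[7]=sensor 2[4] → 7 at sensor 1[8]=sensor 2[7] → 7 at sensor 1[9]=sensor 2[10] → 7 at sensor 1[11]=sensor 2[11] → 5 at sensor 1[12]=sensor 2[12] → 5 at sensor 1[14]=sensor 2[13] — 9 values in the same relative order in both. dp[14][13] = 9 confirms this is the maximum.

9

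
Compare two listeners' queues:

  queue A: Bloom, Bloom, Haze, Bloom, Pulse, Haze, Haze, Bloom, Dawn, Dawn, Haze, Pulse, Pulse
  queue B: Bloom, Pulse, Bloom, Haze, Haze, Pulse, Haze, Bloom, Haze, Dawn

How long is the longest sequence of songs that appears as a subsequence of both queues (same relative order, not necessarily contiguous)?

One common subsequence of length 7: Bloom at queue A[1]=queue B[1], Bloom at queue A[2]=queue B[3], Haze at queue A[3]=queue B[5], Pulse at queue A[5]=queue B[6], Haze at queue A[6]=queue B[7], Haze at queue A[7]=queue B[9], Dawn at queue A[10]=queue B[10], and the DP table's final entry dp[13][10] is also 7, so no common subsequence is longer.

7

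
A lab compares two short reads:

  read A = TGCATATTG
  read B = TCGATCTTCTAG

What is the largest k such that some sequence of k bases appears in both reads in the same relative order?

Let dp[i][j] be the LCS length of the first i bases of read A and the first j bases of read B. dp[i][j] = dp[i-1][j-1]+1 when the i-th and j-th bases match, else max(dp[i-1][j], dp[i][j-1]).
    ·  T  C  G  A  T  C  T  T  C  T  A  G
 ·  0  0  0  0  0  0  0  0  0  0  0  0  0
 T  0  1  1  1  1  1  1  1  1  1  1  1  1
 G  0  1  1  2  2  2  2  2  2  2  2  2  2
 C  0  1  2  2  2  2  3  3  3  3  3  3  3
 A  0  1  2  2  3  3  3  3  3  3  3  4  4
 T  0  1  2  2  3  4  4  4  4  4  4  4  4
 A  0  1  2  2  3  4  4  4  4  4  4  5  5
 T  0  1  2  2  3  4  4  5  5  5  5  5  5
 T  0  1  2  2  3  4  4  5  6  6  6  6  6
 G  0  1  2  3  3  4  4  5  6  6  6  6  7
dp[9][12] = 7. One LCS (by backtracking along matches): TGCTTTG.

7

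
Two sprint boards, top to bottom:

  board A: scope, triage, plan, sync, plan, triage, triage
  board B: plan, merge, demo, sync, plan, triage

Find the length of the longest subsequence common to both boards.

One common subsequence of length 4: plan at board A[3]=board B[1]; then sync at board A[4]=board B[4]; then plan at board A[5]=board B[5]; then triage at board A[7]=board B[6]. The LCS DP gives dp[7][6] = 4, so this is optimal.

4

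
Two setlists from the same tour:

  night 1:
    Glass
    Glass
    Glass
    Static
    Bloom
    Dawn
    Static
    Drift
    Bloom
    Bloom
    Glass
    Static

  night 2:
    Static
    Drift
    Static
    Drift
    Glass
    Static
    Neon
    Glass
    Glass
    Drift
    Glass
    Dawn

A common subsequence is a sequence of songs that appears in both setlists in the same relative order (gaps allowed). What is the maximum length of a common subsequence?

Taking Glass (night 1 #1, night 2 #5), Glass (night 1 #2, night 2 #8), Glass (night 1 #3, night 2 #9), Drift (night 1 #8, night 2 #10), Glass (night 1 #11, night 2 #11) gives a common subsequence of length 5. Since dp[12][12] = 5, nothing longer is possible.

5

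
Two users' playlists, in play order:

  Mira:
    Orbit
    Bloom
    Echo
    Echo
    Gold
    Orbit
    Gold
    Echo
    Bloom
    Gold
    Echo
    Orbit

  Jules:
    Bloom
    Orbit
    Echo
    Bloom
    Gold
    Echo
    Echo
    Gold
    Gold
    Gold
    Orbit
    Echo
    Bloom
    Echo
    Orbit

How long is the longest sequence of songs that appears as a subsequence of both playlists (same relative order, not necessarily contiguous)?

10

One common subsequence of length 10: Orbit at Mira[1]=Jules[2]; then Bloom at Mira[2]=Jules[4]; then Echo at Mira[3]=Jules[6]; then Echo at Mira[4]=Jules[7]; then Gold at Mira[5]=Jules[10]; then Orbit at Mira[6]=Jules[11]; then Echo at Mira[8]=Jules[12]; then Bloom at Mira[9]=Jules[13]; then Echo at Mira[11]=Jules[14]; then Orbit at Mira[12]=Jules[15]. Since dp[12][15] = 10, nothing longer is possible.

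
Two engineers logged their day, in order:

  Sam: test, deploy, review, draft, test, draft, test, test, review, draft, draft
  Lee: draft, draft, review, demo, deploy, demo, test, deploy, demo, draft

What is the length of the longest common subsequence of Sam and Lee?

Taking draft [4,1], then draft [6,2], then test [7,7], then draft [11,10] gives a common subsequence of length 4. Since dp[11][10] = 4, nothing longer is possible.

4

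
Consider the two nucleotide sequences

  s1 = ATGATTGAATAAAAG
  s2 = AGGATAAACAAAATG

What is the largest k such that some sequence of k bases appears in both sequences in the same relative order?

Match A at s1[1]=s2[1]; then G at s1[3]=s2[3]; then A at s1[4]=s2[4]; then T at s1[5]=s2[5]; then A at s1[8]=s2[7]; then A at s1[9]=s2[8]; then A at s1[11]=s2[10]; then A at s1[12]=s2[11]; then A at s1[13]=s2[12]; then A at s1[14]=s2[13]; then G at s1[15]=s2[15] — 11 bases in the same relative order in both. Since dp[15][15] = 11, nothing longer is possible.

11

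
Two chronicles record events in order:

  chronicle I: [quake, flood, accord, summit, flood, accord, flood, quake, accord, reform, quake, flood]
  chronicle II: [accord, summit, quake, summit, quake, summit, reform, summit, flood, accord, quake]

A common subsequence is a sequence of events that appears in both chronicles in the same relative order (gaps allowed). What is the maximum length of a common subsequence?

5

Match quake (chronicle I #1, chronicle II #5), summit (chronicle I #4, chronicle II #8), flood (chronicle I #7, chronicle II #9), accord (chronicle I #9, chronicle II #10), quake (chronicle I #11, chronicle II #11) — 5 events in the same relative order in both. The LCS DP gives dp[12][11] = 5, so this is optimal.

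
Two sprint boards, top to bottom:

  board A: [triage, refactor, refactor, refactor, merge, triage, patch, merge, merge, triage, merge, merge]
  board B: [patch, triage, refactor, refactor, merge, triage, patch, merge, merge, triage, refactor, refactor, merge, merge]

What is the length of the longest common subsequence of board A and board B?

Taking triage (board A #1, board B #2), then refactor (board A #3, board B #3), then refactor (board A #4, board B #4), then merge (board A #5, board B #5), then triage (board A #6, board B #6), then patch (board A #7, board B #7), then merge (board A #8, board B #8), then merge (board A #9, board B #9), then triage (board A #10, board B #10), then merge (board A #11, board B #13), then merge (board A #12, board B #14) gives a common subsequence of length 11. dp[12][14] = 11 confirms this is the maximum.

11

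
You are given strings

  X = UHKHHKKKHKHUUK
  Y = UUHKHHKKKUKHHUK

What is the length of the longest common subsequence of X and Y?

12

Match U at X[1]=Y[2]; then H at X[2]=Y[3]; then K at X[3]=Y[4]; then H at X[4]=Y[5]; then H at X[5]=Y[6]; then K at X[6]=Y[8]; then K at X[7]=Y[9]; then K at X[8]=Y[11]; then H at X[9]=Y[12]; then H at X[11]=Y[13]; then U at X[13]=Y[14]; then K at X[14]=Y[15] — 12 characters in the same relative order in both. dp[14][15] = 12 confirms this is the maximum.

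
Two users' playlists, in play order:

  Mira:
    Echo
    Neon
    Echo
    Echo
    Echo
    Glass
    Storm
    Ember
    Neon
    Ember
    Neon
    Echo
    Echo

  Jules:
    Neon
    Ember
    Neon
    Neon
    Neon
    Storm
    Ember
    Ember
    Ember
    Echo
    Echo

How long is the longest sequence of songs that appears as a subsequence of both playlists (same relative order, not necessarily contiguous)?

6

One common subsequence of length 6: Neon (Mira #2, Jules #5); then Storm (Mira #7, Jules #6); then Ember (Mira #8, Jules #8); then Ember (Mira #10, Jules #9); then Echo (Mira #12, Jules #10); then Echo (Mira #13, Jules #11), and the DP table's final entry dp[13][11] is also 6, so no common subsequence is longer.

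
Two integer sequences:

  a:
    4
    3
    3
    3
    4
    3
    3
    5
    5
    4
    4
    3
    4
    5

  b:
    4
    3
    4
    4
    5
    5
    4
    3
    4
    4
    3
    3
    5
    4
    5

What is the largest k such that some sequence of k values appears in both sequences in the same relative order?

10

One common subsequence of length 10: 4 (a #1, b #1); then 3 (a #2, b #2); then 4 (a #5, b #4); then 5 (a #8, b #5); then 5 (a #9, b #6); then 4 (a #10, b #9); then 4 (a #11, b #10); then 3 (a #12, b #12); then 4 (a #13, b #14); then 5 (a #14, b #15). The LCS DP gives dp[14][15] = 10, so this is optimal.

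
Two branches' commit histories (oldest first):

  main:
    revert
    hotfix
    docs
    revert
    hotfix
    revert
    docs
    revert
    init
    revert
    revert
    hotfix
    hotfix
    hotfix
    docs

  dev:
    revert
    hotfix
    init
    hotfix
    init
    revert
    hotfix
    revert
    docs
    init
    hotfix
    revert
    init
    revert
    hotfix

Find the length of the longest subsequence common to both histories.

Match revert (main #1, dev #1) → hotfix (main #2, dev #4) → revert (main #4, dev #6) → hotfix (main #5, dev #7) → revert (main #6, dev #8) → docs (main #7, dev #9) → revert (main #8, dev #12) → init (main #9, dev #13) → revert (main #11, dev #14) → hotfix (main #14, dev #15) — 10 commits in the same relative order in both. Since dp[15][15] = 10, nothing longer is possible.

10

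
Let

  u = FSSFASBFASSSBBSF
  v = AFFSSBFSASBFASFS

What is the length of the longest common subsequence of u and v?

11

One common subsequence of length 11: F (u #1, v #3), S (u #2, v #4), S (u #3, v #5), F (u #4, v #7), A (u #5, v #9), S (u #6, v #10), B (u #7, v #11), F (u #8, v #12), A (u #9, v #13), S (u #10, v #14), S (u #15, v #16). dp[16][16] = 11 confirms this is the maximum.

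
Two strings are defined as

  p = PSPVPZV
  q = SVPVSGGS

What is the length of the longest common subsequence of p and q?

Let dp[i][j] be the LCS length of the first i characters of p and the first j characters of q. dp[i][j] = dp[i-1][j-1]+1 when the i-th and j-th characters match, else max(dp[i-1][j], dp[i][j-1]).
    ·  S  V  P  V  S  G  G  S
 ·  0  0  0  0  0  0  0  0  0
 P  0  0  0  1  1  1  1  1  1
 S  0  1  1  1  1  2  2  2  2
 P  0  1  1  2  2  2  2  2  2
 V  0  1  2  2  3  3  3  3  3
 P  0  1  2  3  3  3  3  3  3
 Z  0  1  2  3  3  3  3  3  3
 V  0  1  2  3  4  4  4  4  4
dp[7][8] = 4. One LCS (by backtracking along matches): SVPV.

4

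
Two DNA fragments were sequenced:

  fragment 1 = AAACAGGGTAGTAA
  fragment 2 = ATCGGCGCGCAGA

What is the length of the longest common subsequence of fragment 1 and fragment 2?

One common subsequence of length 8: A at fragment 1[1]=fragment 2[1] → C at fragment 1[4]=fragment 2[3] → G at fragment 1[6]=fragment 2[5] → G at fragment 1[7]=fragment 2[7] → G at fragment 1[8]=fragment 2[9] → A at fragment 1[10]=fragment 2[11] → G at fragment 1[11]=fragment 2[12] → A at fragment 1[14]=fragment 2[13]. The LCS DP gives dp[14][13] = 8, so this is optimal.

8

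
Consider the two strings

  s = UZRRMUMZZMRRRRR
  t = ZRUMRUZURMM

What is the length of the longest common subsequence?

Match Z at s[2]=t[1], then R at s[3]=t[2], then R at s[4]=t[5], then U at s[6]=t[8], then M at s[7]=t[10], then M at s[10]=t[11] — 6 characters in the same relative order in both, and the DP table's final entry dp[15][11] is also 6, so no common subsequence is longer.

6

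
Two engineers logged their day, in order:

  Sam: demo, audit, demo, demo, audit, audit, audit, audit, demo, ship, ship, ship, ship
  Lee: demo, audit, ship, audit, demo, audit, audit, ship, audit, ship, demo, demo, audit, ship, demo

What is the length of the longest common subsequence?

Match demo (Sam #1, Lee #1); then audit (Sam #2, Lee #4); then demo (Sam #4, Lee #5); then audit (Sam #5, Lee #6); then audit (Sam #6, Lee #7); then audit (Sam #7, Lee #9); then audit (Sam #8, Lee #13); then demo (Sam #9, Lee #15) — 8 tasks in the same relative order in both. dp[13][15] = 8 confirms this is the maximum.

8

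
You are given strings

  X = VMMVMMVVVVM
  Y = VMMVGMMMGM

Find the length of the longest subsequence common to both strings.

7

Match V [1,1], then M [2,2], then M [3,3], then V [4,4], then M [5,7], then M [6,8], then M [11,10] — 7 characters in the same relative order in both, and the DP table's final entry dp[11][10] is also 7, so no common subsequence is longer.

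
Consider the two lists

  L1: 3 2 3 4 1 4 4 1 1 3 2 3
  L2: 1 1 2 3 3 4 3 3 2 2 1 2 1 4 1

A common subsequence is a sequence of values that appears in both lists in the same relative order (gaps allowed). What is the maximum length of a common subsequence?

6

One common subsequence of length 6: 3 at L1[1]=L2[4], then 3 at L1[3]=L2[5], then 4 at L1[4]=L2[6], then 1 at L1[5]=L2[13], then 4 at L1[7]=L2[14], then 1 at L1[9]=L2[15]. The LCS DP gives dp[12][15] = 6, so this is optimal.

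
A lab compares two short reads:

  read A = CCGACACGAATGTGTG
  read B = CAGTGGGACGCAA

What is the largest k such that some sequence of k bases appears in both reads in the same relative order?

Pick C [1,1] → G [3,7] → A [4,8] → C [5,9] → C [7,11] → A [9,12] → A [10,13]; all 7 bases appear in both, in order. The LCS DP gives dp[16][13] = 7, so this is optimal.

7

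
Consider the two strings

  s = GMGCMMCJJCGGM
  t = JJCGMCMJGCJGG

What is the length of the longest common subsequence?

Match G (s #1, t #4), then M (s #2, t #5), then C (s #4, t #6), then M (s #5, t #7), then C (s #7, t #10), then J (s #9, t #11), then G (s #11, t #12), then G (s #12, t #13) — 8 characters in the same relative order in both, and the DP table's final entry dp[13][13] is also 8, so no common subsequence is longer.

8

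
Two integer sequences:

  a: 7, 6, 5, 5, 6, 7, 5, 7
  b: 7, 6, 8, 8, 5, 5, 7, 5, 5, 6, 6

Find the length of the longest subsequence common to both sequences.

6

Let dp[i][j] be the LCS length of the first i values of a and the first j values of b. dp[i][j] = dp[i-1][j-1]+1 when the i-th and j-th values match, else max(dp[i-1][j], dp[i][j-1]).
    ·  7  6  8  8  5  5  7  5  5  6  6
 ·  0  0  0  0  0  0  0  0  0  0  0  0
 7  0  1  1  1  1  1  1  1  1  1  1  1
 6  0  1  2  2  2  2  2  2  2  2  2  2
 5  0  1  2  2  2  3  3  3  3  3  3  3
 5  0  1  2  2  2  3  4  4  4  4  4  4
 6  0  1  2  2  2  3  4  4  4  4  5  5
 7  0  1  2  2  2  3  4  5  5  5  5  5
 5  0  1  2  2  2  3  4  5  6  6  6  6
 7  0  1  2  2  2  3  4  5  6  6  6  6
dp[8][11] = 6. One LCS (by backtracking along matches): 7, 6, 5, 5, 7, 5.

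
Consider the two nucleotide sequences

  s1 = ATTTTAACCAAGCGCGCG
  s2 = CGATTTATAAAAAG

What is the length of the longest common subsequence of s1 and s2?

10

One common subsequence of length 10: A (s1 #1, s2 #3), T (s1 #2, s2 #4), T (s1 #3, s2 #5), T (s1 #4, s2 #6), T (s1 #5, s2 #8), A (s1 #6, s2 #10), A (s1 #7, s2 #11), A (s1 #10, s2 #12), A (s1 #11, s2 #13), G (s1 #18, s2 #14), and the DP table's final entry dp[18][14] is also 10, so no common subsequence is longer.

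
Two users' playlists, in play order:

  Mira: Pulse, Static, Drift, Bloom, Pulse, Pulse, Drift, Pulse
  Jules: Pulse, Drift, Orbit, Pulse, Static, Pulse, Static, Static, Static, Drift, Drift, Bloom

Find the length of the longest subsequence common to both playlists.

5

Pick Pulse (Mira #1, Jules #1), then Drift (Mira #3, Jules #2), then Pulse (Mira #5, Jules #4), then Pulse (Mira #6, Jules #6), then Drift (Mira #7, Jules #11); all 5 songs appear in both, in order. dp[8][12] = 5 confirms this is the maximum.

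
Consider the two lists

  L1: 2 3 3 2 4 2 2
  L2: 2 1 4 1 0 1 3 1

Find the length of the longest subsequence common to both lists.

Let dp[i][j] be the LCS length of the first i values of L1 and the first j values of L2. dp[i][j] = dp[i-1][j-1]+1 when the i-th and j-th values match, else max(dp[i-1][j], dp[i][j-1]).
    ·  2  1  4  1  0  1  3  1
 ·  0  0  0  0  0  0  0  0  0
 2  0  1  1  1  1  1  1  1  1
 3  0  1  1  1  1  1  1  2  2
 3  0  1  1  1  1  1  1  2  2
 2  0  1  1  1  1  1  1  2  2
 4  0  1  1  2  2  2  2  2  2
 2  0  1  1  2  2  2  2  2  2
 2  0  1  1  2  2  2  2  2  2
dp[7][8] = 2. One LCS (by backtracking along matches): 2, 3.

2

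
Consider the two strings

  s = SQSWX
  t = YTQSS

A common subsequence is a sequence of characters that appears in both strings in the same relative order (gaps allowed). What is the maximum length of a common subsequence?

Let dp[i][j] be the LCS length of the first i characters of s and the first j characters of t. dp[i][j] = dp[i-1][j-1]+1 when the i-th and j-th characters match, else max(dp[i-1][j], dp[i][j-1]).
    ·  Y  T  Q  S  S
 ·  0  0  0  0  0  0
 S  0  0  0  0  1  1
 Q  0  0  0  1  1  1
 S  0  0  0  1  2  2
 W  0  0  0  1  2  2
 X  0  0  0  1  2  2
dp[5][5] = 2. One LCS (by backtracking along matches): SS.

2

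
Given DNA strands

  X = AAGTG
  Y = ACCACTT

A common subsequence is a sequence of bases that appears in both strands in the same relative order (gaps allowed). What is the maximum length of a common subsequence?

3

One common subsequence of length 3: A [1,1]; then A [2,4]; then T [4,7]. The LCS DP gives dp[5][7] = 3, so this is optimal.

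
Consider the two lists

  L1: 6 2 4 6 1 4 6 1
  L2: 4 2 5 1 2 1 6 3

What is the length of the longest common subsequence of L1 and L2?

3

Taking 2 at L1[2]=L2[5], 1 at L1[5]=L2[6], 6 at L1[7]=L2[7] gives a common subsequence of length 3. The LCS DP gives dp[8][8] = 3, so this is optimal.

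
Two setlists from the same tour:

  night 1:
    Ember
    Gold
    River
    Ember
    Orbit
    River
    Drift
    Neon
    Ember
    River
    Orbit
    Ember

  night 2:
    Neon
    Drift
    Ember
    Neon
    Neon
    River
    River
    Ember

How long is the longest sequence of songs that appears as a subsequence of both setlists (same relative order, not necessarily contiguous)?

4

Taking Ember at night 1[1]=night 2[3]; then River at night 1[6]=night 2[6]; then River at night 1[10]=night 2[7]; then Ember at night 1[12]=night 2[8] gives a common subsequence of length 4, and the DP table's final entry dp[12][8] is also 4, so no common subsequence is longer.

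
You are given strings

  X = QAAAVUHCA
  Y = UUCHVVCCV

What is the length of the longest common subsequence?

Let dp[i][j] be the LCS length of the first i characters of X and the first j characters of Y. dp[i][j] = dp[i-1][j-1]+1 when the i-th and j-th characters match, else max(dp[i-1][j], dp[i][j-1]).
    ·  U  U  C  H  V  V  C  C  V
 ·  0  0  0  0  0  0  0  0  0  0
 Q  0  0  0  0  0  0  0  0  0  0
 A  0  0  0  0  0  0  0  0  0  0
 A  0  0  0  0  0  0  0  0  0  0
 A  0  0  0  0  0  0  0  0  0  0
 V  0  0  0  0  0  1  1  1  1  1
 U  0  1  1  1  1  1  1  1  1  1
 H  0  1  1  1  2  2  2  2  2  2
 C  0  1  1  2  2  2  2  3  3  3
 A  0  1  1  2  2  2  2  3  3  3
dp[9][9] = 3. One LCS (by backtracking along matches): UHC.

3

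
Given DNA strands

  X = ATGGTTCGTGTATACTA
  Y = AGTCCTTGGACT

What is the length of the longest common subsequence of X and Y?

9

Match A at X[1]=Y[1], T at X[2]=Y[3], T at X[5]=Y[6], T at X[6]=Y[7], G at X[8]=Y[8], G at X[10]=Y[9], A at X[14]=Y[10], C at X[15]=Y[11], T at X[16]=Y[12] — 9 bases in the same relative order in both. dp[17][12] = 9 confirms this is the maximum.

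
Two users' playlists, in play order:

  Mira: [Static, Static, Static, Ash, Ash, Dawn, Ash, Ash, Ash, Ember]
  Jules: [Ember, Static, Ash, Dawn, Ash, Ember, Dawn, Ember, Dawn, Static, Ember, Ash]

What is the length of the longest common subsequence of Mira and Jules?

5

Taking Static (Mira #3, Jules #2); then Ash (Mira #4, Jules #3); then Ash (Mira #5, Jules #5); then Dawn (Mira #6, Jules #9); then Ash (Mira #9, Jules #12) gives a common subsequence of length 5. The LCS DP gives dp[10][12] = 5, so this is optimal.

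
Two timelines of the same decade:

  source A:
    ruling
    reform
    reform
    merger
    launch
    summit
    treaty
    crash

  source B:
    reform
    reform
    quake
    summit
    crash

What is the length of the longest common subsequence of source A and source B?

4

Match reform [2,1], reform [3,2], summit [6,4], crash [8,5] — 4 events in the same relative order in both. The LCS DP gives dp[8][5] = 4, so this is optimal.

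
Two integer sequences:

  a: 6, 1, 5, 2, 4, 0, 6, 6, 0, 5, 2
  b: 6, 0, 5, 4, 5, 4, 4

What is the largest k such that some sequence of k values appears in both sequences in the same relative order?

4

Taking 6 [1,1] → 5 [3,3] → 4 [5,4] → 5 [10,5] gives a common subsequence of length 4, and the DP table's final entry dp[11][7] is also 4, so no common subsequence is longer.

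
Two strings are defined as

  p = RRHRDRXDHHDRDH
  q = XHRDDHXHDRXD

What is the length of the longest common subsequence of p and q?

9

Taking H at p[3]=q[2], R at p[4]=q[3], D at p[5]=q[4], D at p[8]=q[5], H at p[9]=q[6], H at p[10]=q[8], D at p[11]=q[9], R at p[12]=q[10], D at p[13]=q[12] gives a common subsequence of length 9. Since dp[14][12] = 9, nothing longer is possible.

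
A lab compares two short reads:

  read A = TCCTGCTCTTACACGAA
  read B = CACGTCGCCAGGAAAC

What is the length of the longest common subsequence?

10

Match C [2,1], then C [3,3], then T [4,5], then G [5,7], then C [6,8], then C [8,9], then A [11,10], then A [13,13], then A [16,14], then A [17,15] — 10 bases in the same relative order in both, and the DP table's final entry dp[17][16] is also 10, so no common subsequence is longer.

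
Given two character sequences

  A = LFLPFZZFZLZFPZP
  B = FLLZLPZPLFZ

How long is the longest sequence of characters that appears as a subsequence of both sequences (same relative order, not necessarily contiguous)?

One common subsequence of length 7: L at A[1]=B[3] → L at A[3]=B[5] → P at A[4]=B[6] → Z at A[6]=B[7] → L at A[10]=B[9] → F at A[12]=B[10] → Z at A[14]=B[11], and the DP table's final entry dp[15][11] is also 7, so no common subsequence is longer.

7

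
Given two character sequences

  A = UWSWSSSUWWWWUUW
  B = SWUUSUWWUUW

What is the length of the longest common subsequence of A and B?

One common subsequence of length 9: S at A[3]=B[1], then W at A[4]=B[2], then S at A[7]=B[5], then U at A[8]=B[6], then W at A[11]=B[7], then W at A[12]=B[8], then U at A[13]=B[9], then U at A[14]=B[10], then W at A[15]=B[11], and the DP table's final entry dp[15][11] is also 9, so no common subsequence is longer.

9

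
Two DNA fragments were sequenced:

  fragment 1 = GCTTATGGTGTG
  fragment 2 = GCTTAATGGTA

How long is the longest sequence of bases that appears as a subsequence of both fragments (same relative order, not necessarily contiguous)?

9

Taking G (fragment 1 #1, fragment 2 #1) → C (fragment 1 #2, fragment 2 #2) → T (fragment 1 #3, fragment 2 #3) → T (fragment 1 #4, fragment 2 #4) → A (fragment 1 #5, fragment 2 #6) → T (fragment 1 #6, fragment 2 #7) → G (fragment 1 #7, fragment 2 #8) → G (fragment 1 #8, fragment 2 #9) → T (fragment 1 #9, fragment 2 #10) gives a common subsequence of length 9. Since dp[12][11] = 9, nothing longer is possible.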